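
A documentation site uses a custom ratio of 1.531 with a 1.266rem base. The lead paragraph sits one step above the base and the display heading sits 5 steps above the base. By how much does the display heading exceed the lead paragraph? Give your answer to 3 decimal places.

Step 1: 1.266 × 1.531 = 1.93825rem
Step 5: 1.266 × 1.531⁵ = 10.64902rem
Difference: 10.64902 − 1.93825 = 8.71077rem

8.711rem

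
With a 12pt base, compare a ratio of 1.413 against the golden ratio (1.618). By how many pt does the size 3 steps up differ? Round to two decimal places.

16.98pt

At 1.413: 12.0 × 1.413³ = 33.8538pt
Golden ratio: 12.0 × 1.618³ = 50.8296pt
Difference: 50.8296 − 33.8538 = 16.9758pt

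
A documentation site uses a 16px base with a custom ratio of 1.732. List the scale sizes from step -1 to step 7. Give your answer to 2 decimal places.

Step -1: 16.0 ÷ 1.732 = 9.24
Step 0: 16px
Step 1: 16.0 × 1.732 = 27.71
Step 2: 16.0 × 1.732² = 48.00
Step 3: 16.0 × 1.732³ = 83.13
Step 4: 16.0 × 1.732⁴ = 143.98
Step 5: 16.0 × 1.732⁵ = 249.38
Step 6: 16.0 × 1.732⁶ = 431.92
Step 7: 16.0 × 1.732⁷ = 748.09

9.24px, 16.00px, 27.71px, 48.00px, 83.13px, 143.98px, 249.38px, 431.92px, 748.09px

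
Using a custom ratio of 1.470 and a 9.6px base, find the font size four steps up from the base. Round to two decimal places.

Every step multiplies by the scale ratio.
9.6 × 1.470⁴ = 9.6 × 4.66949 ≈ 44.83

44.83px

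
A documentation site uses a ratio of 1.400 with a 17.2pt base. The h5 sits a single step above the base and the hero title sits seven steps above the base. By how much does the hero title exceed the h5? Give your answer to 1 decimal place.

157.2pt

Step 1: 17.2 × 1.400 = 24.080pt
Step 7: 17.2 × 1.400⁷ = 181.311pt
Difference: 181.311 − 24.080 = 157.231pt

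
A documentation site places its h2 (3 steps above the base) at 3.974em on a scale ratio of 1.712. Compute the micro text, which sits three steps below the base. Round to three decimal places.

0.158em

3.974 ÷ 1.712⁶ = 3.974 ÷ 25.17808 ≈ 0.158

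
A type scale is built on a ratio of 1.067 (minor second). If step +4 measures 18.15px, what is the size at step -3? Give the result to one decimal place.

18.15 ÷ 1.067⁷ = 18.15 ÷ 1.57453 ≈ 11.527

11.5px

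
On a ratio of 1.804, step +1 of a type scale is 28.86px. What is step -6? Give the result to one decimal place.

0.5px

Moving from step +1 to step -6 is 7 steps down, so divide by r⁷.
28.86 ÷ 1.804⁷ = 28.86 ÷ 62.18072 ≈ 0.464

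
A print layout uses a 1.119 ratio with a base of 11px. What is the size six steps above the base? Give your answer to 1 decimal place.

21.6px

11.0 × 1.119⁶ = 11.0 × 1.96327 ≈ 21.60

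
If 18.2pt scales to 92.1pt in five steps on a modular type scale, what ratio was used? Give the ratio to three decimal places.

1.383

r⁵ = 92.1 / 18.2, so r = (92.1/18.2)^(1/5).
r = 5.0604^(1/5) ≈ 1.3830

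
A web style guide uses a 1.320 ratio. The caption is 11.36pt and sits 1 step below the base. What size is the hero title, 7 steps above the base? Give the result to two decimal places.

104.71pt

The gap is 7 − (-1) = 8 steps, so the factor is 1.320^8.
11.36 × 1.320⁸ = 11.36 × 9.21704 ≈ 104.706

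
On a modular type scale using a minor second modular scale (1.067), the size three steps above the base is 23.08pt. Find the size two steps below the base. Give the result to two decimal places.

23.08 ÷ 1.067⁵ = 23.08 ÷ 1.38300 ≈ 16.688

16.69pt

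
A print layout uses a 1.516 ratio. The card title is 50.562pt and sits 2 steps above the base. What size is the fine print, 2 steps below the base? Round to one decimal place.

The gap is -2 − (2) = -4 steps, so the factor is 1.516^-4.
50.562 ÷ 1.516⁴ = 50.562 ÷ 5.28198 ≈ 9.573

9.6pt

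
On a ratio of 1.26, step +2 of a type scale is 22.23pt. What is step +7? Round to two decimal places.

The gap is 7 − (2) = 5 steps, so the factor is 1.26^5.
22.23 × 1.26⁵ = 22.23 × 3.17580 ≈ 70.598

70.60pt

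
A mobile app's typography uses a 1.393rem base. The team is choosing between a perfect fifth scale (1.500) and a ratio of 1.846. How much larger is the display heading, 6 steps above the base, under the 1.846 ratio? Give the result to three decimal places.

39.257rem

Perfect fifth: 1.393 × 1.500⁶ = 15.86714rem
At 1.846: 1.393 × 1.846⁶ = 55.12407rem
Difference: 55.12407 − 15.86714 = 39.25693rem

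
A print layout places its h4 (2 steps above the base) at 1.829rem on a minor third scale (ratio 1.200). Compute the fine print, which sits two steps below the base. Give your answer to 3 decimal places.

0.882rem

Moving from step +2 to step -2 is 4 steps down, so divide by r⁴.
1.829 ÷ 1.200⁴ = 1.829 ÷ 2.07360 ≈ 0.882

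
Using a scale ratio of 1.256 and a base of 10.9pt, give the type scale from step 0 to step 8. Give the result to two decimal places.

Step 0: 10.9pt
Step 1: 10.9 × 1.256 = 13.69
Step 2: 10.9 × 1.256² = 17.20
Step 3: 10.9 × 1.256³ = 21.60
Step 4: 10.9 × 1.256⁴ = 27.13
Step 5: 10.9 × 1.256⁵ = 34.07
Step 6: 10.9 × 1.256⁶ = 42.79
Step 7: 10.9 × 1.256⁷ = 53.75
Step 8: 10.9 × 1.256⁸ = 67.51

10.90pt, 13.69pt, 17.20pt, 21.60pt, 27.13pt, 34.07pt, 42.79pt, 53.75pt, 67.51pt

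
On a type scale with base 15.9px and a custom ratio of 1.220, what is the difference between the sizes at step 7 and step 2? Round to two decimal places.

40.30px

Step 2: 15.9 × 1.220² = 23.6656px
Step 7: 15.9 × 1.220⁷ = 63.9611px
Difference: 63.9611 − 23.6656 = 40.2955px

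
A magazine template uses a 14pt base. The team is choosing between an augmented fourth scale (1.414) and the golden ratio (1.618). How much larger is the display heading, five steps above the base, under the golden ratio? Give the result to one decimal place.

Augmented fourth: 14.0 × 1.414⁵ = 79.136pt
Golden ratio: 14.0 × 1.618⁵ = 155.246pt
Difference: 155.246 − 79.136 = 76.110pt

76.1pt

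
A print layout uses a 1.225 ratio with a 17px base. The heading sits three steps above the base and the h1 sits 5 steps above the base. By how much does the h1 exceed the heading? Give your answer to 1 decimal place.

Step 3: 17.0 × 1.225³ = 31.251px
Step 5: 17.0 × 1.225⁵ = 46.895px
Difference: 46.895 − 31.251 = 15.644px

15.6px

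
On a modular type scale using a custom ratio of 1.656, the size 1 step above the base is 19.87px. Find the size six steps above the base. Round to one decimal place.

247.5px

Moving from step +1 to step +6 is 5 steps up, so multiply by r⁵.
19.87 × 1.656⁵ = 19.87 × 12.45379 ≈ 247.457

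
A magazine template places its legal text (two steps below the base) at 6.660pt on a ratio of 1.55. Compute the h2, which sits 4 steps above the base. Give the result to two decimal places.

92.36pt

6.660 × 1.55⁶ = 6.660 × 13.86725 ≈ 92.356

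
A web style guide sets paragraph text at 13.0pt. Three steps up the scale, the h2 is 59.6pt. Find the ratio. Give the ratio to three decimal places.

r³ = 59.6 / 13.0, so r = (59.6/13.0)^(1/3).
r = 4.5846^(1/3) ≈ 1.6612

1.661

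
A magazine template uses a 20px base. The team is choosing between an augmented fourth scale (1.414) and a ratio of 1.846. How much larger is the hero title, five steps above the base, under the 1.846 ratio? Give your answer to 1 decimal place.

315.7px

Augmented fourth: 20.0 × 1.414⁵ = 113.052px
At 1.846: 20.0 × 1.846⁵ = 428.735px
Difference: 428.735 − 113.052 = 315.683px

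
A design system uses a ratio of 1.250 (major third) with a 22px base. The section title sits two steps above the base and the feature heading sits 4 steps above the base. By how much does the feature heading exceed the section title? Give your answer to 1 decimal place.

19.3px

Step 2: 22.0 × 1.250² = 34.375px
Step 4: 22.0 × 1.250⁴ = 53.711px
Difference: 53.711 − 34.375 = 19.336px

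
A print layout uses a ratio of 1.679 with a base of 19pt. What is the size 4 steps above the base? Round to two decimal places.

150.99pt

19.0 × 1.679⁴ = 19.0 × 7.94699 ≈ 150.99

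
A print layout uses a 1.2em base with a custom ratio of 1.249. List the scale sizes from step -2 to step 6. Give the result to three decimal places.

0.769em, 0.961em, 1.200em, 1.499em, 1.872em, 2.338em, 2.920em, 3.647em, 4.556em

Step -2: 1.2 ÷ 1.249² = 0.769
Step -1: 1.2 ÷ 1.249 = 0.961
Step 0: 1.2em
Step 1: 1.2 × 1.249 = 1.499
Step 2: 1.2 × 1.249² = 1.872
Step 3: 1.2 × 1.249³ = 2.338
Step 4: 1.2 × 1.249⁴ = 2.920
Step 5: 1.2 × 1.249⁵ = 3.647
Step 6: 1.2 × 1.249⁶ = 4.556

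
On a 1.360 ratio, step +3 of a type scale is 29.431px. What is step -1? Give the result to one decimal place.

8.6px

29.431 ÷ 1.360⁴ = 29.431 ÷ 3.42102 ≈ 8.603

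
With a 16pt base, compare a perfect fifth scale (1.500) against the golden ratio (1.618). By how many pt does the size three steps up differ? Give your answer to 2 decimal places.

Perfect fifth: 16.0 × 1.500³ = 54.0000pt
Golden ratio: 16.0 × 1.618³ = 67.7728pt
Difference: 67.7728 − 54.0000 = 13.7728pt

13.77pt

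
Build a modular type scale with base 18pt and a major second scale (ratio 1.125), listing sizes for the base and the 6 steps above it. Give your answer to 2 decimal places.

18.00pt, 20.25pt, 22.78pt, 25.63pt, 28.83pt, 32.44pt, 36.49pt

Step 0: 18pt
Step 1: 18.0 × 1.125 = 20.25
Step 2: 18.0 × 1.125² = 22.78
Step 3: 18.0 × 1.125³ = 25.63
Step 4: 18.0 × 1.125⁴ = 28.83
Step 5: 18.0 × 1.125⁵ = 32.44
Step 6: 18.0 × 1.125⁶ = 36.49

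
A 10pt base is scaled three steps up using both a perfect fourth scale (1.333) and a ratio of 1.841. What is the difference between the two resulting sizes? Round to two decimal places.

Perfect fourth: 10.0 × 1.333³ = 23.6859pt
At 1.841: 10.0 × 1.841³ = 62.3967pt
Difference: 62.3967 − 23.6859 = 38.7108pt

38.71pt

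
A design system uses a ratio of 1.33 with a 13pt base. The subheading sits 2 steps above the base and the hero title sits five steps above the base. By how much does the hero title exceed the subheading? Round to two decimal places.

Step 2: 13.0 × 1.33² = 22.9957pt
Step 5: 13.0 × 1.33⁵ = 54.1005pt
Difference: 54.1005 − 22.9957 = 31.1048pt

31.10pt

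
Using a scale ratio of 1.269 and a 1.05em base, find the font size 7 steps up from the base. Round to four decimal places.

5.5644em

A modular type scale is a geometric sequence: sizeₙ = base × rⁿ.
1.05 × 1.269⁷ = 1.05 × 5.29946 ≈ 5.5644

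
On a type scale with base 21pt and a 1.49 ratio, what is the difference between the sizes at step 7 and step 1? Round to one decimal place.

Step 1: 21.0 × 1.49 = 31.290pt
Step 7: 21.0 × 1.49⁷ = 342.392pt
Difference: 342.392 − 31.290 = 311.102pt

311.1pt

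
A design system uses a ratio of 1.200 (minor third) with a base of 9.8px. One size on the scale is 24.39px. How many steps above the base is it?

5

1.200ⁿ = 24.39 / 9.8 = 2.4888
n = ln(2.4888) / ln(1.200) = 0.9118 / 0.1823 ≈ 5.00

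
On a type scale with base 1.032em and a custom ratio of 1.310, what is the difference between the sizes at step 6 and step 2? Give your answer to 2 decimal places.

Step 2: 1.032 × 1.310² = 1.7710em
Step 6: 1.032 × 1.310⁶ = 5.2156em
Difference: 5.2156 − 1.7710 = 3.4446em

3.44em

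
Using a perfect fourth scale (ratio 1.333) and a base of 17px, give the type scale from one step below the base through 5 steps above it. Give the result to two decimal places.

Step -1: 17.0 ÷ 1.333 = 12.75
Step 0: 17px
Step 1: 17.0 × 1.333 = 22.66
Step 2: 17.0 × 1.333² = 30.21
Step 3: 17.0 × 1.333³ = 40.27
Step 4: 17.0 × 1.333⁴ = 53.67
Step 5: 17.0 × 1.333⁵ = 71.55

12.75px, 17.00px, 22.66px, 30.21px, 40.27px, 53.67px, 71.55px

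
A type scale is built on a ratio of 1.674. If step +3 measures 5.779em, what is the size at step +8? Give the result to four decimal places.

5.779 × 1.674⁵ = 5.779 × 13.14550 ≈ 75.9679

75.9679em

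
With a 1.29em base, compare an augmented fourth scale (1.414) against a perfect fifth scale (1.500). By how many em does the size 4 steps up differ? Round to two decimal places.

1.37em

Augmented fourth: 1.29 × 1.414⁴ = 5.1569em
Perfect fifth: 1.29 × 1.500⁴ = 6.5306em
Difference: 6.5306 − 5.1569 = 1.3737em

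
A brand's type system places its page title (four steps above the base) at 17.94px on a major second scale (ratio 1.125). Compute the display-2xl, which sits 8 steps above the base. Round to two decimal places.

28.74px

17.94 × 1.125⁴ = 17.94 × 1.60181 ≈ 28.736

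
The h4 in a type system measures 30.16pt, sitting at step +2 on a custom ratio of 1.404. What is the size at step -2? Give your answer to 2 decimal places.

The gap is -2 − (2) = -4 steps, so the factor is 1.404^-4.
30.16 ÷ 1.404⁴ = 30.16 ÷ 3.88569 ≈ 7.762

7.76pt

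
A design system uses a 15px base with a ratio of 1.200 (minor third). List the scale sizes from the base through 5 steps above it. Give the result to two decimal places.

15.00px, 18.00px, 21.60px, 25.92px, 31.10px, 37.32px

Step 0: 15px
Step 1: 15.0 × 1.200 = 18.00
Step 2: 15.0 × 1.200² = 21.60
Step 3: 15.0 × 1.200³ = 25.92
Step 4: 15.0 × 1.200⁴ = 31.10
Step 5: 15.0 × 1.200⁵ = 37.32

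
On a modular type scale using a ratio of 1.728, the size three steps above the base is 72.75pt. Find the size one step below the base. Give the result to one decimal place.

8.2pt

The gap is -1 − (3) = -4 steps, so the factor is 1.728^-4.
72.75 ÷ 1.728⁴ = 72.75 ÷ 8.91610 ≈ 8.159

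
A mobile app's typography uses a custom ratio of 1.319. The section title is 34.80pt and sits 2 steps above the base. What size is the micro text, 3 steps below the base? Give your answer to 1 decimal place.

8.7pt

Moving from step +2 to step -3 is 5 steps down, so divide by r⁵.
34.80 ÷ 1.319⁵ = 34.80 ÷ 3.99231 ≈ 8.717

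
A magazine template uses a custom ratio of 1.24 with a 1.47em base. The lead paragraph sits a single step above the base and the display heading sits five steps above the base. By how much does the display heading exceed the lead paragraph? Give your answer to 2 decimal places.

2.49em

Step 1: 1.47 × 1.24 = 1.8228em
Step 5: 1.47 × 1.24⁵ = 4.3095em
Difference: 4.3095 − 1.8228 = 2.4867em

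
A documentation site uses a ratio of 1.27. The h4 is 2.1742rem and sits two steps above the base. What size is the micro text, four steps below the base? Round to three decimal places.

The gap is -4 − (2) = -6 steps, so the factor is 1.27^-6.
2.1742 ÷ 1.27⁶ = 2.1742 ÷ 4.19587 ≈ 0.518

0.518rem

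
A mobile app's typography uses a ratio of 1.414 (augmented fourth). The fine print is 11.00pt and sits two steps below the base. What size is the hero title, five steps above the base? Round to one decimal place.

The gap is 5 − (-2) = 7 steps, so the factor is 1.414^7.
11.00 × 1.414⁷ = 11.00 × 11.30175 ≈ 124.319

124.3pt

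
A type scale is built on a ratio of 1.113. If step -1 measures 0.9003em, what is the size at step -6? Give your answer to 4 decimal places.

0.5271em

Moving from step -1 to step -6 is 5 steps down, so divide by r⁵.
0.9003 ÷ 1.113⁵ = 0.9003 ÷ 1.70795 ≈ 0.5271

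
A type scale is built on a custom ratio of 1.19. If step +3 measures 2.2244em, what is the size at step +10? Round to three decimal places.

7.517em

2.2244 × 1.19⁷ = 2.2244 × 3.37932 ≈ 7.517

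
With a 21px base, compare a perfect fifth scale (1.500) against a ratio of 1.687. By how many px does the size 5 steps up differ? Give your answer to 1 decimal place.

Perfect fifth: 21.0 × 1.500⁵ = 159.469px
At 1.687: 21.0 × 1.687⁵ = 286.942px
Difference: 286.942 − 159.469 = 127.473px

127.5px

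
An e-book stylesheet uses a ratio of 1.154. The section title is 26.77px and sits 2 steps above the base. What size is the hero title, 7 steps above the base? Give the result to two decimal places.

54.79px

Moving from step +2 to step +7 is 5 steps up, so multiply by r⁵.
26.77 × 1.154⁵ = 26.77 × 2.04658 ≈ 54.787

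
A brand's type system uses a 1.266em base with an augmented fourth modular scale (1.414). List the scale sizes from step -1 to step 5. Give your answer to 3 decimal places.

Step -1: 1.266 ÷ 1.414 = 0.895
Step 0: 1.266em
Step 1: 1.266 × 1.414 = 1.790
Step 2: 1.266 × 1.414² = 2.531
Step 3: 1.266 × 1.414³ = 3.579
Step 4: 1.266 × 1.414⁴ = 5.061
Step 5: 1.266 × 1.414⁵ = 7.156

0.895em, 1.266em, 1.790em, 2.531em, 3.579em, 5.061em, 7.156em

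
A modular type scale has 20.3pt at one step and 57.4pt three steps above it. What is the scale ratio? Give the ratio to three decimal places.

r³ = 57.4 / 20.3, so r = (57.4/20.3)^(1/3).
r = 2.8276^(1/3) ≈ 1.4141

1.414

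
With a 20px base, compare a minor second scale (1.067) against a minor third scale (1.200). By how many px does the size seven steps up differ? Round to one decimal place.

Minor second: 20.0 × 1.067⁷ = 31.491px
Minor third: 20.0 × 1.200⁷ = 71.664px
Difference: 71.664 − 31.491 = 40.173px

40.2px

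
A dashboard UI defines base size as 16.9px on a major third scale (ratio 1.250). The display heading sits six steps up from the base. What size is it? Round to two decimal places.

64.47px

16.9 × 1.250⁶ = 16.9 × 3.81470 ≈ 64.47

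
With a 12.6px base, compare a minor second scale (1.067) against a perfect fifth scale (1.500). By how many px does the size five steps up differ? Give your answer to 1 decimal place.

Minor second: 12.6 × 1.067⁵ = 17.426px
Perfect fifth: 12.6 × 1.500⁵ = 95.681px
Difference: 95.681 − 17.426 = 78.255px

78.3px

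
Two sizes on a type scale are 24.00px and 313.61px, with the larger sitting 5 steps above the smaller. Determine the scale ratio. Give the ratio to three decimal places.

1.672

The ratio satisfies 24.00 × r⁵ = 313.61, so r = (313.61 / 24.00)^(1/5).
r = 13.0671^(1/5) ≈ 1.6720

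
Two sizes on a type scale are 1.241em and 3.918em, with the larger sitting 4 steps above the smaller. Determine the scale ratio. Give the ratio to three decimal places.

1.333

r⁴ = 3.918 / 1.241, so r = (3.918/1.241)^(1/4).
r = 3.1571^(1/4) ≈ 1.3330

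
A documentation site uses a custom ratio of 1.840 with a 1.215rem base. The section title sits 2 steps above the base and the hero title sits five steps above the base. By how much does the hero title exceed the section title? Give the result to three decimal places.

Step 2: 1.215 × 1.840² = 4.11350rem
Step 5: 1.215 × 1.840⁵ = 25.62509rem
Difference: 25.62509 − 4.11350 = 21.51159rem

21.512rem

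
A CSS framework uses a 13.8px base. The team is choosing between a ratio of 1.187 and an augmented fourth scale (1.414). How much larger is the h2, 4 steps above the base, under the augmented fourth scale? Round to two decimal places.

At 1.187: 13.8 × 1.187⁴ = 27.3957px
Augmented fourth: 13.8 × 1.414⁴ = 55.1667px
Difference: 55.1667 − 27.3957 = 27.7710px

27.77px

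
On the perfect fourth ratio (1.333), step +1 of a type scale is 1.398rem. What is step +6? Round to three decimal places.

5.884rem

The gap is 6 − (1) = 5 steps, so the factor is 1.333^5.
1.398 × 1.333⁵ = 1.398 × 4.20873 ≈ 5.884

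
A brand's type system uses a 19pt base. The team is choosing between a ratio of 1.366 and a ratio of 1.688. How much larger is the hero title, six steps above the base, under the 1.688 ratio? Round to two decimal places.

316.09pt

At 1.366: 19.0 × 1.366⁶ = 123.4405pt
At 1.688: 19.0 × 1.688⁶ = 439.5297pt
Difference: 439.5297 − 123.4405 = 316.0892pt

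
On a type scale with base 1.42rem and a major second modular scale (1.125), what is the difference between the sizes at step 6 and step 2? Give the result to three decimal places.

Step 2: 1.42 × 1.125² = 1.79719rem
Step 6: 1.42 × 1.125⁶ = 2.87875rem
Difference: 2.87875 − 1.79719 = 1.08156rem

1.082rem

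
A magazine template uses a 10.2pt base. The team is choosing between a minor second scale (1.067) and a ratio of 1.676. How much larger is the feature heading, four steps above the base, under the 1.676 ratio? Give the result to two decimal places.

Minor second: 10.2 × 1.067⁴ = 13.2208pt
At 1.676: 10.2 × 1.676⁴ = 80.4815pt
Difference: 80.4815 − 13.2208 = 67.2607pt

67.26pt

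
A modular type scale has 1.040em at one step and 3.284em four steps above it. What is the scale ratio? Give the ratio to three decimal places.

r⁴ = 3.284 / 1.040, so r = (3.284/1.040)^(1/4).
r = 3.1577^(1/4) ≈ 1.3330

1.333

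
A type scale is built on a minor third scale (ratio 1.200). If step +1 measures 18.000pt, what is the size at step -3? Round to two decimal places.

8.68pt

18.000 ÷ 1.200⁴ = 18.000 ÷ 2.07360 ≈ 8.681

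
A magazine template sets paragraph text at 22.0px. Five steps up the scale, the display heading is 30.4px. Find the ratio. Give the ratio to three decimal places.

1.067

r⁵ = 30.4 / 22.0, so r = (30.4/22.0)^(1/5).
r = 1.3818^(1/5) ≈ 1.0668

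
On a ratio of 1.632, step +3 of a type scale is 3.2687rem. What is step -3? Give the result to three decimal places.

0.173rem

3.2687 ÷ 1.632⁶ = 3.2687 ÷ 18.89387 ≈ 0.173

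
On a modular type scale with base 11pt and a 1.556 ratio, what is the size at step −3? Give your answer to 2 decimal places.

2.92pt

A modular type scale is a geometric sequence: sizeₙ = base × rⁿ.
11.0 ÷ 1.556³ = 11.0 ÷ 3.76729 ≈ 2.92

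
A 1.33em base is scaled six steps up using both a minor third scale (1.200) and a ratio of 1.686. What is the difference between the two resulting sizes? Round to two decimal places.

26.58em

Minor third: 1.33 × 1.200⁶ = 3.9714em
At 1.686: 1.33 × 1.686⁶ = 30.5490em
Difference: 30.5490 − 3.9714 = 26.5776em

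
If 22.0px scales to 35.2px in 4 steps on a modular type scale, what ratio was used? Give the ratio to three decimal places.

r⁴ = 35.2 / 22.0, so r = (35.2/22.0)^(1/4).
r = 1.6000^(1/4) ≈ 1.1247

1.125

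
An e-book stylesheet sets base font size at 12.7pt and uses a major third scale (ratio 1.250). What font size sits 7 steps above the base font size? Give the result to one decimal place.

60.6pt

A modular type scale is a geometric sequence: sizeₙ = base × rⁿ.
12.7 × 1.250⁷ = 12.7 × 4.76837 ≈ 60.56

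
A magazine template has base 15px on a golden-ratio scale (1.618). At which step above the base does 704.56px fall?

8

1.618ⁿ = 704.56 / 15 = 46.9707
n = ln(46.9707) / ln(1.618) = 3.8495 / 0.4812 ≈ 8.00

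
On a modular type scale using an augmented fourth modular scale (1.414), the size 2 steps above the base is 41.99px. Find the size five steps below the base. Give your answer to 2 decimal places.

3.72px

The gap is -5 − (2) = -7 steps, so the factor is 1.414^-7.
41.99 ÷ 1.414⁷ = 41.99 ÷ 11.30175 ≈ 3.715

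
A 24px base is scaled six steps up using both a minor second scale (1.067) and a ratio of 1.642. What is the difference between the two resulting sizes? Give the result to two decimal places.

434.97px

Minor second: 24.0 × 1.067⁶ = 35.4159px
At 1.642: 24.0 × 1.642⁶ = 470.3814px
Difference: 470.3814 − 35.4159 = 434.9655px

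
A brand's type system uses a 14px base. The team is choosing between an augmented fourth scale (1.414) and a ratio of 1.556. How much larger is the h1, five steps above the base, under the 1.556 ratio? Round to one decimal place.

Augmented fourth: 14.0 × 1.414⁵ = 79.136px
At 1.556: 14.0 × 1.556⁵ = 127.696px
Difference: 127.696 − 79.136 = 48.560px

48.6px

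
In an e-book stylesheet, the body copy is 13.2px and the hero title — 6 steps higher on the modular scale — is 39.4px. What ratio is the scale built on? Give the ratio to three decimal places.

1.200

r⁶ = 39.4 / 13.2, so r = (39.4/13.2)^(1/6).
r = 2.9848^(1/6) ≈ 1.1999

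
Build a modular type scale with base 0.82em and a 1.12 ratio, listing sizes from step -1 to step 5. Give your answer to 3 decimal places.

Step -1: 0.82 ÷ 1.12 = 0.732
Step 0: 0.82em
Step 1: 0.82 × 1.12 = 0.918
Step 2: 0.82 × 1.12² = 1.029
Step 3: 0.82 × 1.12³ = 1.152
Step 4: 0.82 × 1.12⁴ = 1.290
Step 5: 0.82 × 1.12⁵ = 1.445

0.732em, 0.820em, 0.918em, 1.029em, 1.152em, 1.290em, 1.445em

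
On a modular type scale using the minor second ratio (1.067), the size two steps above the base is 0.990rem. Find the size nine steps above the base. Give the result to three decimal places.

1.559rem

0.990 × 1.067⁷ = 0.990 × 1.57453 ≈ 1.559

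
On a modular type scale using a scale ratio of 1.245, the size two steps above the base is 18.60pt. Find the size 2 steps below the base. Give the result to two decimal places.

7.74pt

18.60 ÷ 1.245⁴ = 18.60 ÷ 2.40258 ≈ 7.742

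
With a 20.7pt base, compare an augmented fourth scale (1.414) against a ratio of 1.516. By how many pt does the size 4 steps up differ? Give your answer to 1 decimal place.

Augmented fourth: 20.7 × 1.414⁴ = 82.750pt
At 1.516: 20.7 × 1.516⁴ = 109.337pt
Difference: 109.337 − 82.750 = 26.587pt

26.6pt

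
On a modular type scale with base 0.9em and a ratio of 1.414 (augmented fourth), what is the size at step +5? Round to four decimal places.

Every step multiplies by the scale ratio.
0.9 × 1.414⁵ = 0.9 × 5.65258 ≈ 5.0873

5.0873em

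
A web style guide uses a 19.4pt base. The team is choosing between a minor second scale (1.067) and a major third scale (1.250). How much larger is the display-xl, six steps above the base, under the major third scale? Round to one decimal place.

Minor second: 19.4 × 1.067⁶ = 28.628pt
Major third: 19.4 × 1.250⁶ = 74.005pt
Difference: 74.005 − 28.628 = 45.377pt

45.4pt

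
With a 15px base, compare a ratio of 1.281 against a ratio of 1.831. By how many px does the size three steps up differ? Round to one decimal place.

60.5px

At 1.281: 15.0 × 1.281³ = 31.531px
At 1.831: 15.0 × 1.831³ = 92.078px
Difference: 92.078 − 31.531 = 60.547px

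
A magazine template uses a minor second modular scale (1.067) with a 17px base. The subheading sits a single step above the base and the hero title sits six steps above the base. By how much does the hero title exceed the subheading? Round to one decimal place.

Step 1: 17.0 × 1.067 = 18.139px
Step 6: 17.0 × 1.067⁶ = 25.086px
Difference: 25.086 − 18.139 = 6.947px

6.9px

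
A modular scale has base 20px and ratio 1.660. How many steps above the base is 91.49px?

3

1.660ⁿ = 91.49 / 20 = 4.5745
n = ln(4.5745) / ln(1.660) = 1.5205 / 0.5068 ≈ 3.00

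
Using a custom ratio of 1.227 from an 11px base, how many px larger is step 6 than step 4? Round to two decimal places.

Step 4: 11.0 × 1.227⁴ = 24.9328px
Step 6: 11.0 × 1.227⁶ = 37.5370px
Difference: 37.5370 − 24.9328 = 12.6042px

12.60px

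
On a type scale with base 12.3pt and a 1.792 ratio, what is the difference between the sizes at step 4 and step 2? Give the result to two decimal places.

Step 2: 12.3 × 1.792² = 39.4985pt
Step 4: 12.3 × 1.792⁴ = 126.8403pt
Difference: 126.8403 − 39.4985 = 87.3418pt

87.34pt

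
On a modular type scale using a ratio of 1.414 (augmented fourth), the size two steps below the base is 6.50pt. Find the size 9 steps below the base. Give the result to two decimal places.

0.58pt

The gap is -9 − (-2) = -7 steps, so the factor is 1.414^-7.
6.50 ÷ 1.414⁷ = 6.50 ÷ 11.30175 ≈ 0.575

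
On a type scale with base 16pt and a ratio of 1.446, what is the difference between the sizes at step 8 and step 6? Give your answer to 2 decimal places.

Step 6: 16.0 × 1.446⁶ = 146.2614pt
Step 8: 16.0 × 1.446⁸ = 305.8203pt
Difference: 305.8203 − 146.2614 = 159.5589pt

159.56pt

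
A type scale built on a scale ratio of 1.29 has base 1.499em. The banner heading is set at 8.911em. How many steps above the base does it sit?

7

1.29ⁿ = 8.911 / 1.499 = 5.9446
n = ln(5.9446) / ln(1.29) = 1.7825 / 0.2546 ≈ 7.00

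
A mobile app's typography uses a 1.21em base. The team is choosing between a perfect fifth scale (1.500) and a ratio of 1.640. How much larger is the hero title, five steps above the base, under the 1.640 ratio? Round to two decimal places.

5.17em

Perfect fifth: 1.21 × 1.500⁵ = 9.1884em
At 1.640: 1.21 × 1.640⁵ = 14.3550em
Difference: 14.3550 − 9.1884 = 5.1666em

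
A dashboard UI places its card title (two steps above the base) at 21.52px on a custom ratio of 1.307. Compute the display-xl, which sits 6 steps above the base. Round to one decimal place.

Moving from step +2 to step +6 is 4 steps up, so multiply by r⁴.
21.52 × 1.307⁴ = 21.52 × 2.91811 ≈ 62.798

62.8px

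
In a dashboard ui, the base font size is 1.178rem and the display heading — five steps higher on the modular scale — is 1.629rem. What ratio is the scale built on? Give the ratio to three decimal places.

1.067

The ratio satisfies 1.178 × r⁵ = 1.629, so r = (1.629 / 1.178)^(1/5).
r = 1.3829^(1/5) ≈ 1.0670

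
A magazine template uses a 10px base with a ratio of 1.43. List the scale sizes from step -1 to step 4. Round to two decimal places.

6.99px, 10.00px, 14.30px, 20.45px, 29.24px, 41.82px

Step -1: 10.0 ÷ 1.43 = 6.99
Step 0: 10px
Step 1: 10.0 × 1.43 = 14.30
Step 2: 10.0 × 1.43² = 20.45
Step 3: 10.0 × 1.43³ = 29.24
Step 4: 10.0 × 1.43⁴ = 41.82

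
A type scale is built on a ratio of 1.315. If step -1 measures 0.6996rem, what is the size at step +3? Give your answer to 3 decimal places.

2.092rem

Moving from step -1 to step +3 is 4 steps up, so multiply by r⁴.
0.6996 × 1.315⁴ = 0.6996 × 2.99022 ≈ 2.092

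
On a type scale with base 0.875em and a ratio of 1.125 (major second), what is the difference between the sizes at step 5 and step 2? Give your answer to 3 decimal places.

Step 2: 0.875 × 1.125² = 1.10742em
Step 5: 0.875 × 1.125⁵ = 1.57678em
Difference: 1.57678 − 1.10742 = 0.46936em

0.469em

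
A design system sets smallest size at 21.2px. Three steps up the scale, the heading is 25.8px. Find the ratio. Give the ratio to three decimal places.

1.068

The ratio satisfies 21.2 × r³ = 25.8, so r = (25.8 / 21.2)^(1/3).
r = 1.2170^(1/3) ≈ 1.0676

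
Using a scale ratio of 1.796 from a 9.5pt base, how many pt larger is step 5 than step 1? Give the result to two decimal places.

Step 1: 9.5 × 1.796 = 17.0620pt
Step 5: 9.5 × 1.796⁵ = 177.5233pt
Difference: 177.5233 − 17.0620 = 160.4613pt

160.46pt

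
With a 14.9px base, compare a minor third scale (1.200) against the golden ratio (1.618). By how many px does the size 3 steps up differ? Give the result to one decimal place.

Minor third: 14.9 × 1.200³ = 25.747px
Golden ratio: 14.9 × 1.618³ = 63.113px
Difference: 63.113 − 25.747 = 37.366px

37.4px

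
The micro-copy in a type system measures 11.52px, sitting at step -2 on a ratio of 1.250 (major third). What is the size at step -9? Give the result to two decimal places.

2.42px

Moving from step -2 to step -9 is 7 steps down, so divide by r⁷.
11.52 ÷ 1.250⁷ = 11.52 ÷ 4.76837 ≈ 2.416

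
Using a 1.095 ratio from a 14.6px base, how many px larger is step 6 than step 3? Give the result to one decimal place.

6.0px

Step 3: 14.6 × 1.095³ = 19.169px
Step 6: 14.6 × 1.095⁶ = 25.167px
Difference: 25.167 − 19.169 = 5.998px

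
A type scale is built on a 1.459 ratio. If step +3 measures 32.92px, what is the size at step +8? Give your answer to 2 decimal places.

32.92 × 1.459⁵ = 32.92 × 6.61114 ≈ 217.639

217.64px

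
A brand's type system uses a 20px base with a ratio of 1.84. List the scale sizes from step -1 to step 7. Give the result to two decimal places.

Step -1: 20.0 ÷ 1.84 = 10.87
Step 0: 20px
Step 1: 20.0 × 1.84 = 36.80
Step 2: 20.0 × 1.84² = 67.71
Step 3: 20.0 × 1.84³ = 124.59
Step 4: 20.0 × 1.84⁴ = 229.25
Step 5: 20.0 × 1.84⁵ = 421.81
Step 6: 20.0 × 1.84⁶ = 776.13
Step 7: 20.0 × 1.84⁷ = 1428.09

10.87px, 20.00px, 36.80px, 67.71px, 124.59px, 229.25px, 421.81px, 776.13px, 1428.09px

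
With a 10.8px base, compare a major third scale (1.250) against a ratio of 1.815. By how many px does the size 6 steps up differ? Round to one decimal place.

344.9px

Major third: 10.8 × 1.250⁶ = 41.199px
At 1.815: 10.8 × 1.815⁶ = 386.086px
Difference: 386.086 − 41.199 = 344.887px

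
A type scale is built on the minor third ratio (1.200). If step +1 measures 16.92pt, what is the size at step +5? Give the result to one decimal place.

16.92 × 1.200⁴ = 16.92 × 2.07360 ≈ 35.085

35.1pt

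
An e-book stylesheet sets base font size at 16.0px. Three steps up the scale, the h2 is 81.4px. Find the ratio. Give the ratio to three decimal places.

The ratio satisfies 16.0 × r³ = 81.4, so r = (81.4 / 16.0)^(1/3).
r = 5.0875^(1/3) ≈ 1.7199

1.720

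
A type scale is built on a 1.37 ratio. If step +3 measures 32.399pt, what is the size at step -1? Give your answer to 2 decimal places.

32.399 ÷ 1.37⁴ = 32.399 ÷ 3.52275 ≈ 9.197

9.20pt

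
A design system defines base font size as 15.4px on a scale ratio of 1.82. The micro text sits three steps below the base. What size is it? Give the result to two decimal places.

Every step multiplies by the scale ratio.
15.4 ÷ 1.82³ = 15.4 ÷ 6.02857 ≈ 2.55

2.55px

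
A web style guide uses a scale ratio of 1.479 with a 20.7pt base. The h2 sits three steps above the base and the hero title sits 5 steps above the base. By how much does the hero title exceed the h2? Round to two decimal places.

79.52pt

Step 3: 20.7 × 1.479³ = 66.9692pt
Step 5: 20.7 × 1.479⁵ = 146.4911pt
Difference: 146.4911 − 66.9692 = 79.5219pt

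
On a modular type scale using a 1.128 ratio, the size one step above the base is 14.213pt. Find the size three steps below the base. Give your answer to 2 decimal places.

The gap is -3 − (1) = -4 steps, so the factor is 1.128^-4.
14.213 ÷ 1.128⁴ = 14.213 ÷ 1.61896 ≈ 8.779

8.78pt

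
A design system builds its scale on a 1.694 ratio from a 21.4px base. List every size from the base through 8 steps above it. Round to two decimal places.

Step 0: 21.4px
Step 1: 21.4 × 1.694 = 36.25
Step 2: 21.4 × 1.694² = 61.41
Step 3: 21.4 × 1.694³ = 104.03
Step 4: 21.4 × 1.694⁴ = 176.22
Step 5: 21.4 × 1.694⁵ = 298.53
Step 6: 21.4 × 1.694⁶ = 505.70
Step 7: 21.4 × 1.694⁷ = 856.66
Step 8: 21.4 × 1.694⁸ = 1451.18

21.40px, 36.25px, 61.41px, 104.03px, 176.22px, 298.53px, 505.70px, 856.66px, 1451.18px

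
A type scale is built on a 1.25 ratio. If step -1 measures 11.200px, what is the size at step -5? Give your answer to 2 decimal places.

4.59px

11.200 ÷ 1.25⁴ = 11.200 ÷ 2.44141 ≈ 4.588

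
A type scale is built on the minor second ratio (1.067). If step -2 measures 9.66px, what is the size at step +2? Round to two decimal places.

12.52px

Moving from step -2 to step +2 is 4 steps up, so multiply by r⁴.
9.66 × 1.067⁴ = 9.66 × 1.29616 ≈ 12.521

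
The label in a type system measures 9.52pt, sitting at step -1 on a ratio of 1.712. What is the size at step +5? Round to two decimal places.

9.52 × 1.712⁶ = 9.52 × 25.17808 ≈ 239.695

239.70pt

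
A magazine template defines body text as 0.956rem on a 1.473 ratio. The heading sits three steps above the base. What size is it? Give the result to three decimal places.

0.956 × 1.473³ = 0.956 × 3.19601 ≈ 3.055

3.055rem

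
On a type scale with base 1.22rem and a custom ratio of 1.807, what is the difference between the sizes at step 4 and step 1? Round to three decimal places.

Step 1: 1.22 × 1.807 = 2.20454rem
Step 4: 1.22 × 1.807⁴ = 13.00746rem
Difference: 13.00746 − 2.20454 = 10.80292rem

10.803rem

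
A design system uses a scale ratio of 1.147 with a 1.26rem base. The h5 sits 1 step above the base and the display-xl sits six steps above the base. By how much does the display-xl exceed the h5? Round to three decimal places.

Step 1: 1.26 × 1.147 = 1.44522rem
Step 6: 1.26 × 1.147⁶ = 2.86914rem
Difference: 2.86914 − 1.44522 = 1.42392rem

1.424rem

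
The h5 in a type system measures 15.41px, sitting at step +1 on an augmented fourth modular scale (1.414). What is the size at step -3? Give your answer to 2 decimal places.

15.41 ÷ 1.414⁴ = 15.41 ÷ 3.99758 ≈ 3.855

3.85px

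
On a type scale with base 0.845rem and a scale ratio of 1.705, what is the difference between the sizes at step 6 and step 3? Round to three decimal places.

16.571rem

Step 3: 0.845 × 1.705³ = 4.18822rem
Step 6: 0.845 × 1.705⁶ = 20.75884rem
Difference: 20.75884 − 4.18822 = 16.57062rem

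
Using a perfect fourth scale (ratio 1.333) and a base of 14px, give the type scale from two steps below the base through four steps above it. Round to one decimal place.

Step -2: 14.0 ÷ 1.333² = 7.9
Step -1: 14.0 ÷ 1.333 = 10.5
Step 0: 14px
Step 1: 14.0 × 1.333 = 18.7
Step 2: 14.0 × 1.333² = 24.9
Step 3: 14.0 × 1.333³ = 33.2
Step 4: 14.0 × 1.333⁴ = 44.2

7.9px, 10.5px, 14.0px, 18.7px, 24.9px, 33.2px, 44.2px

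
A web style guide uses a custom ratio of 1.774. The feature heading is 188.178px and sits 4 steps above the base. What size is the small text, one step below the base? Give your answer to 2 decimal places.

10.71px

188.178 ÷ 1.774⁵ = 188.178 ÷ 17.56985 ≈ 10.710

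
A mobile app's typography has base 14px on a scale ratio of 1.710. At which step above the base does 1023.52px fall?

8

1.710ⁿ = 1023.52 / 14 = 73.1086
n = ln(73.1086) / ln(1.710) = 4.2919 / 0.5365 ≈ 8.00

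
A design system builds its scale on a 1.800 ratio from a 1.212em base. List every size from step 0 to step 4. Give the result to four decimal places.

1.2120em, 2.1816em, 3.9269em, 7.0684em, 12.7231em

Step 0: 1.212em
Step 1: 1.212 × 1.800 = 2.1816
Step 2: 1.212 × 1.800² = 3.9269
Step 3: 1.212 × 1.800³ = 7.0684
Step 4: 1.212 × 1.800⁴ = 12.7231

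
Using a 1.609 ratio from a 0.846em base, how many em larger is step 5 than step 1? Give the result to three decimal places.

7.762em

Step 1: 0.846 × 1.609 = 1.36121em
Step 5: 0.846 × 1.609⁵ = 9.12327em
Difference: 9.12327 − 1.36121 = 7.76206em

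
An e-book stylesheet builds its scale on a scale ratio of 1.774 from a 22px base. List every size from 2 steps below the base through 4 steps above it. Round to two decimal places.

Step -2: 22.0 ÷ 1.774² = 6.99
Step -1: 22.0 ÷ 1.774 = 12.40
Step 0: 22px
Step 1: 22.0 × 1.774 = 39.03
Step 2: 22.0 × 1.774² = 69.24
Step 3: 22.0 × 1.774³ = 122.82
Step 4: 22.0 × 1.774⁴ = 217.89

6.99px, 12.40px, 22.00px, 39.03px, 69.24px, 122.82px, 217.89px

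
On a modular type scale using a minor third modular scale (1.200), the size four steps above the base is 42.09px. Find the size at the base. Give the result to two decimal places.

42.09 ÷ 1.200⁴ = 42.09 ÷ 2.07360 ≈ 20.298

20.30px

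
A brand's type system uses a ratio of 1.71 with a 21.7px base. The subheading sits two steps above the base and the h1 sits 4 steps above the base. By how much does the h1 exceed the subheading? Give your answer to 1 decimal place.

Step 2: 21.7 × 1.71² = 63.453px
Step 4: 21.7 × 1.71⁴ = 185.543px
Difference: 185.543 − 63.453 = 122.090px

122.1px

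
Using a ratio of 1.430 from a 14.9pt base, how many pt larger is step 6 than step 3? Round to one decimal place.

Step 3: 14.9 × 1.430³ = 43.571pt
Step 6: 14.9 × 1.430⁶ = 127.410pt
Difference: 127.410 − 43.571 = 83.839pt

83.8pt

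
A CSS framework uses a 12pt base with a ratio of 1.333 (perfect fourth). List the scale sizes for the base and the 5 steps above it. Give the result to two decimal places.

12.00pt, 16.00pt, 21.32pt, 28.42pt, 37.89pt, 50.50pt

Step 0: 12pt
Step 1: 12.0 × 1.333 = 16.00
Step 2: 12.0 × 1.333² = 21.32
Step 3: 12.0 × 1.333³ = 28.42
Step 4: 12.0 × 1.333⁴ = 37.89
Step 5: 12.0 × 1.333⁵ = 50.50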